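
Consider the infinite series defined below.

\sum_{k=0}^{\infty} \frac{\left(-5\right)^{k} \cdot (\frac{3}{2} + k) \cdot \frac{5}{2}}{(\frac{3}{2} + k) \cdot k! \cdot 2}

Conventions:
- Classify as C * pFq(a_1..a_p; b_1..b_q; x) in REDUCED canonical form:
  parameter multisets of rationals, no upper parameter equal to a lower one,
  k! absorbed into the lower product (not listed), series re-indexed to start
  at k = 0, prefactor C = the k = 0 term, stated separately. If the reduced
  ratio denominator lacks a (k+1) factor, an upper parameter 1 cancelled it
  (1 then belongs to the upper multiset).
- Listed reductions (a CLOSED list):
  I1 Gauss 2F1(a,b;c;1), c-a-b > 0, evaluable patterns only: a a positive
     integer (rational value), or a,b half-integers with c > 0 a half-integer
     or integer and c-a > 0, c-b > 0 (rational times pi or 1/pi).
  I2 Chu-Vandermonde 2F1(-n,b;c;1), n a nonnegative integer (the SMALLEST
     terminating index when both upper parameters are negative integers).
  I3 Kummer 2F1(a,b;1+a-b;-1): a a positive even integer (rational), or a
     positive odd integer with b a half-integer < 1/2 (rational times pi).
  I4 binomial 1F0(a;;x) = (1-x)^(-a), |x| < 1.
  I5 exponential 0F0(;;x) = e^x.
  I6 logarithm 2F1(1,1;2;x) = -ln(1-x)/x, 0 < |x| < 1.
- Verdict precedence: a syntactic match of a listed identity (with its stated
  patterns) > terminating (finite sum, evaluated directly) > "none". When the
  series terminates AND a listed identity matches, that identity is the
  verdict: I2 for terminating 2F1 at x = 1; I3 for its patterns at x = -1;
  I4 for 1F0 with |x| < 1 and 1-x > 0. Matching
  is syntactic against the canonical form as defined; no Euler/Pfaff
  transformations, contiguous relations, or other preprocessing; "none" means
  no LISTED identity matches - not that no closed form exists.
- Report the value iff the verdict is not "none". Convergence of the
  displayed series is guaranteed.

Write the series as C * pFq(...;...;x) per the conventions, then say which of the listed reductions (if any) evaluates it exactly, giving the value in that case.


With C = \frac{5}{4}: the canonical form is 0F0(-; -; -5). Verdict: the I5 exponential reduction applies (the 0F0 exponential series at x = -5). Its exact value is \frac{5}{4} \cdot e^{-5}.

The tell: t_0 = \frac{5}{4} here, and the constant factors (C = 5/4) combine into one prefactor.
Term ratio: r(k) = -5 * 1 / [(k+1)] - rational; roots negated = parameters, x = -5, C = \frac{5}{4}.


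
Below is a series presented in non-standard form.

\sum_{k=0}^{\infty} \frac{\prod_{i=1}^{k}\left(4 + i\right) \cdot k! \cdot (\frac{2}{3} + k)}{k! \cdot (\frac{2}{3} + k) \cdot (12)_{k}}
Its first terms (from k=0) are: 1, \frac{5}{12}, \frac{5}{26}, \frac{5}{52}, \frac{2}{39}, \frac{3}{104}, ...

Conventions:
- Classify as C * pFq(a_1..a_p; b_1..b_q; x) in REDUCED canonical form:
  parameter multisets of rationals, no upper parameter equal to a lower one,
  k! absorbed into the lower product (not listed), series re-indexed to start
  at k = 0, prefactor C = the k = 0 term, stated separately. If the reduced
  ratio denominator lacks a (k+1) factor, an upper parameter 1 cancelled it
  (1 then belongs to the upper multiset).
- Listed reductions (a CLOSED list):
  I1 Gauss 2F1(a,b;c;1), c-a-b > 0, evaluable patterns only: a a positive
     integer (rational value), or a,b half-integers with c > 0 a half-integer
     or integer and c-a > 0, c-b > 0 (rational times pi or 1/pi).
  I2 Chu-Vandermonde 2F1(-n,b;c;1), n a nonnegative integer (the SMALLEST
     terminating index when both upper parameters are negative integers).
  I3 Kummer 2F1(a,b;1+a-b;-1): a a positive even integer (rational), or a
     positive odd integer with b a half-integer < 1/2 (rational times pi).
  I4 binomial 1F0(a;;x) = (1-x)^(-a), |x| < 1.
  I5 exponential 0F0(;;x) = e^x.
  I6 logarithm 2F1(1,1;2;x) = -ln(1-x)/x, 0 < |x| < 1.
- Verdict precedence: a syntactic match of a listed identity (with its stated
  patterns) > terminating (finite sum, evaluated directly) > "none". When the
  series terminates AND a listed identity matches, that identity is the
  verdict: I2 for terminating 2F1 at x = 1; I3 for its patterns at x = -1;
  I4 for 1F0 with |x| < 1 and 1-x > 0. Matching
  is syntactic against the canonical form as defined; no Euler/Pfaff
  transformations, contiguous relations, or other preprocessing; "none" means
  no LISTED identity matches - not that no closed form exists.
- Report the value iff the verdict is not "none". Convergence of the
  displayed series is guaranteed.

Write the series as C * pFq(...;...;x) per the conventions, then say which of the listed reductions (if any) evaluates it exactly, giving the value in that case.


The series (x = 1) is 2F1: upper {1, 5}, lower {12}, prefactor 1. Verdict: Gauss (I1, integer-parameter pattern) fires (x = 1: the Gamma ratio telescopes since c-a-b = 6 > 0 and a = 1 in Z>0). Sum: \frac{11}{6}.

First insight: t_0 = 1 here, and the running product (C = 1) telescopes to a rising factorial.
Step ratio: r(k) = 1 * (k+1) (k+5) / [(k+12) (k+1)] ; factor over Q: parameters, x = 1, and C = 1.


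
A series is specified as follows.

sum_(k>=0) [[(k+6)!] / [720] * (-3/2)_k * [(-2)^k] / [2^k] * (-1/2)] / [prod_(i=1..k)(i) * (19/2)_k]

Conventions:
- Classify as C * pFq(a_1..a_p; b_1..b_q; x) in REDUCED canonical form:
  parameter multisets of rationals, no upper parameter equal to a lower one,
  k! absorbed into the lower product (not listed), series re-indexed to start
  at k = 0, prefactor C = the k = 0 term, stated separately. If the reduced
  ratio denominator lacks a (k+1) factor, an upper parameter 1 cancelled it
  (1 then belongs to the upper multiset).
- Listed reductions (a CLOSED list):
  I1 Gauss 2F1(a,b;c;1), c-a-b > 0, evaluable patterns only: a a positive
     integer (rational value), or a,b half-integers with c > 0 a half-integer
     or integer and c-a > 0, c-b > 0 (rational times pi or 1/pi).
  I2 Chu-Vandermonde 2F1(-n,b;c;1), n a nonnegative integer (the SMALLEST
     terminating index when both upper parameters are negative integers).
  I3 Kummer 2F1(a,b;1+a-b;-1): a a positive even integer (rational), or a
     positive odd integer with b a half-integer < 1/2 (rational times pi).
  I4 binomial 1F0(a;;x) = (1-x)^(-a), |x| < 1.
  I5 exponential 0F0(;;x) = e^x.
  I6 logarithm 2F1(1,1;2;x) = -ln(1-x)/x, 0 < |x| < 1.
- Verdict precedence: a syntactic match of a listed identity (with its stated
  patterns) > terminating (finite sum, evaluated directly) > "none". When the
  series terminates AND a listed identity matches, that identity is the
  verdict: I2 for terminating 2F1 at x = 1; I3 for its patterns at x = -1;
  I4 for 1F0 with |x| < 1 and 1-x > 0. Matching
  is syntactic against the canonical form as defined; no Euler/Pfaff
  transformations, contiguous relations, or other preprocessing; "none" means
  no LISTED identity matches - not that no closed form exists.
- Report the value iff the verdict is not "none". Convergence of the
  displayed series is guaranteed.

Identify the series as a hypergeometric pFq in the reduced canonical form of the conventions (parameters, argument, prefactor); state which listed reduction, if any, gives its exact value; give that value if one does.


Prefactor -1/2, argument -1: 2F1 with upper {-3/2, 7} over lower {19/2}. Verdict (x = -1): Kummer's theorem (I3) applies (x = -1; c = 19/2 equals 1+a-b for upper {-3/2, 7}: listed pattern). Exact value: (-765765/2097152) * pi.

Key observation: t_0 being -1/2, the factorial ratio (C = -1/2, x = -1) (k+a-1)!/(a-1)! is a rising factorial (a)_k.
Consecutive-term ratio: r(k) = (-1) * (k-3/2) (k+7) / [(k+19/2) (k+1)] - rational; roots negated = parameters, x = (-1), C = -1/2.


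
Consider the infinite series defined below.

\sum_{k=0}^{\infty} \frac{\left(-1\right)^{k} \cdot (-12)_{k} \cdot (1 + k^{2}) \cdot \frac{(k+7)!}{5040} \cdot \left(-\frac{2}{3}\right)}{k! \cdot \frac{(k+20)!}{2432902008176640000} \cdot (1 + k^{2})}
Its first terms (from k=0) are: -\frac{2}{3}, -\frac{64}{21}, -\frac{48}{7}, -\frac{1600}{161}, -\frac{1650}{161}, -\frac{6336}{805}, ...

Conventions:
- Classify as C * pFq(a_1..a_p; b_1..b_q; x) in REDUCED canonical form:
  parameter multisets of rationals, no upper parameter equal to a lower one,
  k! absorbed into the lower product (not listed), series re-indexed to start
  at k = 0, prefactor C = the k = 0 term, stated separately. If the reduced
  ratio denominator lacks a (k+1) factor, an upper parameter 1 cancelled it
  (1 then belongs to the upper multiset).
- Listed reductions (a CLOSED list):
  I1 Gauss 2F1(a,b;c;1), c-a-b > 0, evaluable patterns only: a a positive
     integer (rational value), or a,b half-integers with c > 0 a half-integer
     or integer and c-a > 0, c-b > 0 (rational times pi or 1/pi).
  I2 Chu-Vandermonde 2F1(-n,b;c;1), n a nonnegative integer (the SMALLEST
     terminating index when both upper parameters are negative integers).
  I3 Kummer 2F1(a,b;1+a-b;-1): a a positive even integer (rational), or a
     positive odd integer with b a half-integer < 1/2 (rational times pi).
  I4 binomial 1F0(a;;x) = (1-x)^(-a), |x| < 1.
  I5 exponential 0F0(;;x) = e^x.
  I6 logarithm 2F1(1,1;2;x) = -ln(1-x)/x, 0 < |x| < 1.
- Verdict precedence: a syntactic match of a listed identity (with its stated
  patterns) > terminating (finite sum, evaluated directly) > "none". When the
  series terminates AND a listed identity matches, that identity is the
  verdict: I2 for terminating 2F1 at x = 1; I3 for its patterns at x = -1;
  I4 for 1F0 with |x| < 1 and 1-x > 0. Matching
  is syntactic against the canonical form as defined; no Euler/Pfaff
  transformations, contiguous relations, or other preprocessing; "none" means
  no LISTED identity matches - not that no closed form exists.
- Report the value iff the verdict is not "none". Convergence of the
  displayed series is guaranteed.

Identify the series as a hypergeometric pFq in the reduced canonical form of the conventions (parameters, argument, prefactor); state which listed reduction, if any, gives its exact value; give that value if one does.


x = -1 here; the reduced form reads 2F1, upper {-12, 8}, lower {21}, C = -\frac{2}{3}. Verdict: Kummer's theorem (I3) fires (x = -1; c = 21 equals 1+a-b for upper {-12, 8}: listed pattern). Its exact value is -\frac{323}{7}.

The tell: with t_0 = -\frac{2}{3}, the factor k^2 + 1 cancels (top and bottom), leaving C = -2/3, x = -1.
Consecutive-term ratio: r(k) = -1 * (k-12) (k+8) / [(k+21) (k+1)] - poly over poly, x = -1 from leading terms; C = -\frac{2}{3} at k = 0.


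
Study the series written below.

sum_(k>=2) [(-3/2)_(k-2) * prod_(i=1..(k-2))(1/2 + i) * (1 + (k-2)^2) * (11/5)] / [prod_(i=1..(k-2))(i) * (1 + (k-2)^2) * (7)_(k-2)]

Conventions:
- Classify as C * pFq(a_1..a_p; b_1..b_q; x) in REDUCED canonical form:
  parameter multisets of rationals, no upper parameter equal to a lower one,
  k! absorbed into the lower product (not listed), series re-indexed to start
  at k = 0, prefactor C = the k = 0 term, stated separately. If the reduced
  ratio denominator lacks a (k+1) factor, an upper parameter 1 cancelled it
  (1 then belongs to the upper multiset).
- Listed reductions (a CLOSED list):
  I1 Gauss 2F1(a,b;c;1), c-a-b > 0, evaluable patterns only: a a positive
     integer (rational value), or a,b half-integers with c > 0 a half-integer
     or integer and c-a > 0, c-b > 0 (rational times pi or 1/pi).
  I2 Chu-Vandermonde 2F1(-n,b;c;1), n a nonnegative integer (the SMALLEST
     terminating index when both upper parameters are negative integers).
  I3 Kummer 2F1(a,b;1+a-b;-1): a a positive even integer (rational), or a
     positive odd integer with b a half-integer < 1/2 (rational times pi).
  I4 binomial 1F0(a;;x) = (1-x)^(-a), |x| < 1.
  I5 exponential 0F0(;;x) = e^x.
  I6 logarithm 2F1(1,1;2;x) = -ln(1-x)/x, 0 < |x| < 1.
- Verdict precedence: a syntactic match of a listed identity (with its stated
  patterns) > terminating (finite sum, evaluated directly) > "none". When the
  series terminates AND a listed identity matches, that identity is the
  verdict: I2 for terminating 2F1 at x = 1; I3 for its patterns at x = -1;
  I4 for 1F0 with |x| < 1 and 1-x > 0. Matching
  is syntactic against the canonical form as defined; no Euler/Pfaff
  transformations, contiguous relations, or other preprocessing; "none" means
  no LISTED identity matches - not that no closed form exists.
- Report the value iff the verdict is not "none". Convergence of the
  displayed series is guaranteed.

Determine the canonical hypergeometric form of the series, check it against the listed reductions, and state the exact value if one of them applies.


At argument 1: a 2F1 with upper {-3/2, 3/2}, lower {7}, scaled by C = 11/5. Verdict: Gauss's theorem I1 (half-integer case) matches (x = 1; upper {-3/2, 3/2} half-integers, c = 7 in the evaluable pattern). Value: (2097152/429975) / pi.

The tell: with t_0 = 11/5, the running product (C = 11/5) telescopes to a rising factorial.
Term ratio: r(k) = 1 * (k-3/2) (k+3/2) / [(k+7) (k+1)] - poly over poly, x = 1 from leading terms; C = 11/5 at k = 0.


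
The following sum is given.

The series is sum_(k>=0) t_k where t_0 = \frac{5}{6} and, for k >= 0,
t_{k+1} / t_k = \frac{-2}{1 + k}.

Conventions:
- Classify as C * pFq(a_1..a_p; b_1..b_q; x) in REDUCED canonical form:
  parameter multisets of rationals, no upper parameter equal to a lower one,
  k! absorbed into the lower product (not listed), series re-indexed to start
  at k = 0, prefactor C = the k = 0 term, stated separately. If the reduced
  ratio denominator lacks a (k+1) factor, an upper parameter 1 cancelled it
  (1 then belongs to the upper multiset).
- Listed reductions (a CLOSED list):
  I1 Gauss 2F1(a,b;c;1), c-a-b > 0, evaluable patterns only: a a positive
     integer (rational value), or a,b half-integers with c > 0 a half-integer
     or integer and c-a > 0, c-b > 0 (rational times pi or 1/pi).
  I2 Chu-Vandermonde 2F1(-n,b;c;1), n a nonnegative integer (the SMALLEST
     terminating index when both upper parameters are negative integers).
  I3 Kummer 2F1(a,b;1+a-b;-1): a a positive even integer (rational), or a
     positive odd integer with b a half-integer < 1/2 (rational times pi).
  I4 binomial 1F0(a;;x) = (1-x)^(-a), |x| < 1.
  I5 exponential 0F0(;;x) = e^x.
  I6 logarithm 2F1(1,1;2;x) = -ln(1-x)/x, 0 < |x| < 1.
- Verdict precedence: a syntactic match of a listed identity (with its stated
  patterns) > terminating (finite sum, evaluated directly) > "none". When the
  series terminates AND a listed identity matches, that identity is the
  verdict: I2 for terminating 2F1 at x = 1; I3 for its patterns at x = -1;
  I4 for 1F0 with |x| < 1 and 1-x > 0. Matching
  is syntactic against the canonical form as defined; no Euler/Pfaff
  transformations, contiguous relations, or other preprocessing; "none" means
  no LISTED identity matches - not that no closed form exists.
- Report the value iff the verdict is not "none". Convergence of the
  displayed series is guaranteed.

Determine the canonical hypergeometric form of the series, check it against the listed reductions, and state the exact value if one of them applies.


x = -2 here; the reduced form reads 0F0, upper {-}, lower {-}, C = \frac{5}{6}. Verdict: the exponential series (I5) applies (the 0F0 exponential series at x = -2). Its exact value is \frac{5}{6} \cdot e^{-2}.

Key step: t_0 = \frac{5}{6} here, and the expanded ratio factors over Q; C = 5/6, x = -2, roots give parameters.
Adjacent-term ratio: r(k) = -2 * 1 / [(k+1)] - rational in k, leading ratio -2; with t_0 = \frac{5}{6}, classification follows.


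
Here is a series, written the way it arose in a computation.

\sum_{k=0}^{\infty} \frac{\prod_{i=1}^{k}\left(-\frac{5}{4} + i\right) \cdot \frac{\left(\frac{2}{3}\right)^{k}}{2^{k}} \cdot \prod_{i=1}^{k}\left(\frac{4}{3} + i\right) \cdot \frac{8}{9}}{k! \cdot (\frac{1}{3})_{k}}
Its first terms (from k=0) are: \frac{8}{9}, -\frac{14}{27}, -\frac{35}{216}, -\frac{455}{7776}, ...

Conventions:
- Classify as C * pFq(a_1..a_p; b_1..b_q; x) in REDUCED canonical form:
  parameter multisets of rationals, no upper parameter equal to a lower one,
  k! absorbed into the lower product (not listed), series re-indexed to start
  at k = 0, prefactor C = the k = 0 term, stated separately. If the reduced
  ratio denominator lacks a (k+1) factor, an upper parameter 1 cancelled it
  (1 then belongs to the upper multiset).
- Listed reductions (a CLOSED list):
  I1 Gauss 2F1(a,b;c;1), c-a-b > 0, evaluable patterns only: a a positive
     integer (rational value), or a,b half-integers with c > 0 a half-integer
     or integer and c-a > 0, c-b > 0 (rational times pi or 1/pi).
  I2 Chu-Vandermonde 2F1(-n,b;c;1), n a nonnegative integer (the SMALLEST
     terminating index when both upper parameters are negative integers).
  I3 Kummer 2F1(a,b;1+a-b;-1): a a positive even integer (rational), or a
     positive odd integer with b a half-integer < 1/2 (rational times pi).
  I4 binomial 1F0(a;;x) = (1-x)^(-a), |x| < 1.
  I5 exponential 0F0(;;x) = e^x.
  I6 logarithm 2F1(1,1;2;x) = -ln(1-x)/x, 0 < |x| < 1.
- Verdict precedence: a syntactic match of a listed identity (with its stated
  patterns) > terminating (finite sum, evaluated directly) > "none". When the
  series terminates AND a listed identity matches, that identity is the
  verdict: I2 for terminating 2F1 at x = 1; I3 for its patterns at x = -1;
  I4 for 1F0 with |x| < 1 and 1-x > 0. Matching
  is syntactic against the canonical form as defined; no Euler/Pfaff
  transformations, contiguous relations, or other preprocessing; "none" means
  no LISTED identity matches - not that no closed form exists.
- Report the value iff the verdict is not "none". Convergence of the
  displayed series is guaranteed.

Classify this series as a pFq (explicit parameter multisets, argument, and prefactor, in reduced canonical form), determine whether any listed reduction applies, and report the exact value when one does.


This is \frac{8}{9} * 2F1(-\frac{1}{4}, \frac{7}{3}; \frac{1}{3}; \frac{1}{3}) in reduced canonical form. Verdict: no listed reduction: x = \frac{1}{3} and upper {-\frac{1}{4}, \frac{7}{3}} fail every I1-I6 pattern.

The tell: t_0 = \frac{8}{9} here, and the running product (C = 8/9, x = 1/3) telescopes to a rising factorial.
Step ratio: r(k) = \frac{1}{3} * (k-\frac{1}{4}) (k+\frac{7}{3}) / [(k+\frac{1}{3}) (k+1)] ; factor over Q: parameters, x = \frac{1}{3}, and C = \frac{8}{9}.


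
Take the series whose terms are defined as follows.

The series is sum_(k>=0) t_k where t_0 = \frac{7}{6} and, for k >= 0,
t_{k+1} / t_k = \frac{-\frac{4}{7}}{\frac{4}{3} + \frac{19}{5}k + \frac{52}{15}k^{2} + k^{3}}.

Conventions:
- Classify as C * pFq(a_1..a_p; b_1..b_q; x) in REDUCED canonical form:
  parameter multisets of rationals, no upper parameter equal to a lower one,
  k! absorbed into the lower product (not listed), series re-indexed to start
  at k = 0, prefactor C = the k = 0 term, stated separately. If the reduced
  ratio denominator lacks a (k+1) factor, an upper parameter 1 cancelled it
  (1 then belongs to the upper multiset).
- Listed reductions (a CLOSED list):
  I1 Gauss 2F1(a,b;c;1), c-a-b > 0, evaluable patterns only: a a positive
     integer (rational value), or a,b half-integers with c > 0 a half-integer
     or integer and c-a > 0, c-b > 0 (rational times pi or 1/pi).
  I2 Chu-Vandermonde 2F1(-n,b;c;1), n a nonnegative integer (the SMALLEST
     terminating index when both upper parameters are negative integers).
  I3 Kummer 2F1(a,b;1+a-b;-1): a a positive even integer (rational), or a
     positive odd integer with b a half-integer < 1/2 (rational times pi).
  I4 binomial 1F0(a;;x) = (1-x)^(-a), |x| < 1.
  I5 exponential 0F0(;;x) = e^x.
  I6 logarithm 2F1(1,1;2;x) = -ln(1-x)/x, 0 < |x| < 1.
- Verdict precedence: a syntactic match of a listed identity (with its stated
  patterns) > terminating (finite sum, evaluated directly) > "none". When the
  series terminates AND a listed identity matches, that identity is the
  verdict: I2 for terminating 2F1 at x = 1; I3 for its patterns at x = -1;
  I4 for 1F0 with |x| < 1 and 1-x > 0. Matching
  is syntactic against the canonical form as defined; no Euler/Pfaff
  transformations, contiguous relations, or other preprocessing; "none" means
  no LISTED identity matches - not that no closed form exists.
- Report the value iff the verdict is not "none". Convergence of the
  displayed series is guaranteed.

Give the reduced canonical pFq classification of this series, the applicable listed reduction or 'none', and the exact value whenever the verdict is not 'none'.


The tell: t_0 = \frac{7}{6} here, and roots of the ratio polynomials (prefactor 7/6) are the negated parameters.
Term ratio: r(k) = -\frac{4}{7} * 1 / [(k+\frac{4}{5}) (k+\frac{5}{3}) (k+1)] - rational; roots negated = parameters, x = -\frac{4}{7}, C = \frac{7}{6}.

At argument -\frac{4}{7}: a 0F2 with upper {-}, lower {\frac{4}{5}, \frac{5}{3}}, scaled by C = \frac{7}{6}. Verdict: none here - no I1-I6 shape fits x = -\frac{4}{7} with lower {\frac{4}{5}, \frac{5}{3}}.


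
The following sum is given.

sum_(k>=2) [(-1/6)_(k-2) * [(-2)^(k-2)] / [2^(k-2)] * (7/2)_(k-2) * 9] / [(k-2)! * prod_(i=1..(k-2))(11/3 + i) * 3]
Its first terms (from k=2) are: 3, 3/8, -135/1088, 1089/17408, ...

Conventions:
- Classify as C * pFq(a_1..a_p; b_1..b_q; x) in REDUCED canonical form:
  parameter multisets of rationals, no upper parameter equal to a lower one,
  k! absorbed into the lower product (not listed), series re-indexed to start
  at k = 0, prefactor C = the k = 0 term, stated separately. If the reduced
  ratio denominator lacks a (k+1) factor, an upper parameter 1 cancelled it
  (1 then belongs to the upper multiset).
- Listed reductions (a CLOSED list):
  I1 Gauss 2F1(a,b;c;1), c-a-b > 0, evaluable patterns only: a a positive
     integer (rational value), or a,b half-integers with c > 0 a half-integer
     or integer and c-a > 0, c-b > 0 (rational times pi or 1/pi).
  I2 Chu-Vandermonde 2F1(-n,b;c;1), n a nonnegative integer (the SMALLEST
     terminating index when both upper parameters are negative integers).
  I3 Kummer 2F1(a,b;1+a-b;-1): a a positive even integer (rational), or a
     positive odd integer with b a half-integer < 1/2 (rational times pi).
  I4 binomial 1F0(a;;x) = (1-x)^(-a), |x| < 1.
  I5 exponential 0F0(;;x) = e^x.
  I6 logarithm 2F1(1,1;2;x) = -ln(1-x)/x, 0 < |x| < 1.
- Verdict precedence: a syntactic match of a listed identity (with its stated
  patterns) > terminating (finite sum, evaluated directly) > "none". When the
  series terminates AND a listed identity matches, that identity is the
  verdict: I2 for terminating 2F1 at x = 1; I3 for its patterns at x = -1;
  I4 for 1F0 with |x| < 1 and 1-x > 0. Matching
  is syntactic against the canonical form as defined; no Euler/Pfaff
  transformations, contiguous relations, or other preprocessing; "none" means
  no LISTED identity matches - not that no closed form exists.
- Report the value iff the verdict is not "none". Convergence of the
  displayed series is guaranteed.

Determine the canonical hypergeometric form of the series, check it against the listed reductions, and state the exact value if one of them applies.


Classification (C = 3): 2F1 with upper {-1/6, 7/2}, lower {14/3}, argument x = -1. Verdict: none - at argument -1 the multisets {-1/6, 7/2} ; {14/3} match no listed identity.

Key observation: x = (-1) and the two k-th powers (C = 3) combine into one argument.
Ratio: r(k) = (-1) * (k-1/6) (k+7/2) / [(k+14/3) (k+1)] - rational in k. x = (-1); t_0 = 3; negate the roots.


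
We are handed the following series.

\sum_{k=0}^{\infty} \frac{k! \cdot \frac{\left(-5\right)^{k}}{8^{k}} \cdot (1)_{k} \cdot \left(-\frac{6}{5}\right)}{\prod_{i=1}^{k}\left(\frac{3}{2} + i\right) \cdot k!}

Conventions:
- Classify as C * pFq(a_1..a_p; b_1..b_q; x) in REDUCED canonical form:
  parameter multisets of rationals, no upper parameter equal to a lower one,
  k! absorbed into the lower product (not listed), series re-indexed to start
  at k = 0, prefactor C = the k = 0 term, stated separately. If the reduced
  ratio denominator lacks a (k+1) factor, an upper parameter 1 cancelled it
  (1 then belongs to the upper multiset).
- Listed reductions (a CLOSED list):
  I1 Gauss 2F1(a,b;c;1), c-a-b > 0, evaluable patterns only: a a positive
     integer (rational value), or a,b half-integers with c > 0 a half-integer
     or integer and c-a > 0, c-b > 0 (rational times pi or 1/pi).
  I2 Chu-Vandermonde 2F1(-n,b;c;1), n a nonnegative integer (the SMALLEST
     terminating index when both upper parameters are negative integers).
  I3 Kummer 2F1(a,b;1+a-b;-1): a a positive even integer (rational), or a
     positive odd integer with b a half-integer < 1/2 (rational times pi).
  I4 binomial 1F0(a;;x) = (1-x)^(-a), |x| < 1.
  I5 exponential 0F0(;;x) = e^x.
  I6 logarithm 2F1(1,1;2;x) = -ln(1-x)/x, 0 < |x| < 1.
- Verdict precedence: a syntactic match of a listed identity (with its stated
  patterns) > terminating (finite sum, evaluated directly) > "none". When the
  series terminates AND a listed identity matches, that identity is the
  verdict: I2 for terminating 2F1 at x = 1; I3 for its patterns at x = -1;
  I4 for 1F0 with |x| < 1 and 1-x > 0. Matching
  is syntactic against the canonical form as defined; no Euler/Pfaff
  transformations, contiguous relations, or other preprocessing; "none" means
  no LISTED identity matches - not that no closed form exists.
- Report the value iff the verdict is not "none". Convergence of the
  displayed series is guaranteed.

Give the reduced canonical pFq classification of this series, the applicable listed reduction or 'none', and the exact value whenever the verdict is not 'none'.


This is -\frac{6}{5} * 2F1(1, 1; \frac{5}{2}; -\frac{5}{8}) in reduced canonical form. Verdict: none. No listed pattern accepts 2F1(1, 1; \frac{5}{2}; -\frac{5}{8}).

Key step: from the first term -\frac{6}{5}: the lower running product (prefactor -6/5) is a rising factorial.
Consecutive-term ratio: r(k) = -\frac{5}{8} * (k+1) (k+1) / [(k+\frac{5}{2}) (k+1)] - rational; roots negated = parameters, x = -\frac{5}{8}, C = -\frac{6}{5}.


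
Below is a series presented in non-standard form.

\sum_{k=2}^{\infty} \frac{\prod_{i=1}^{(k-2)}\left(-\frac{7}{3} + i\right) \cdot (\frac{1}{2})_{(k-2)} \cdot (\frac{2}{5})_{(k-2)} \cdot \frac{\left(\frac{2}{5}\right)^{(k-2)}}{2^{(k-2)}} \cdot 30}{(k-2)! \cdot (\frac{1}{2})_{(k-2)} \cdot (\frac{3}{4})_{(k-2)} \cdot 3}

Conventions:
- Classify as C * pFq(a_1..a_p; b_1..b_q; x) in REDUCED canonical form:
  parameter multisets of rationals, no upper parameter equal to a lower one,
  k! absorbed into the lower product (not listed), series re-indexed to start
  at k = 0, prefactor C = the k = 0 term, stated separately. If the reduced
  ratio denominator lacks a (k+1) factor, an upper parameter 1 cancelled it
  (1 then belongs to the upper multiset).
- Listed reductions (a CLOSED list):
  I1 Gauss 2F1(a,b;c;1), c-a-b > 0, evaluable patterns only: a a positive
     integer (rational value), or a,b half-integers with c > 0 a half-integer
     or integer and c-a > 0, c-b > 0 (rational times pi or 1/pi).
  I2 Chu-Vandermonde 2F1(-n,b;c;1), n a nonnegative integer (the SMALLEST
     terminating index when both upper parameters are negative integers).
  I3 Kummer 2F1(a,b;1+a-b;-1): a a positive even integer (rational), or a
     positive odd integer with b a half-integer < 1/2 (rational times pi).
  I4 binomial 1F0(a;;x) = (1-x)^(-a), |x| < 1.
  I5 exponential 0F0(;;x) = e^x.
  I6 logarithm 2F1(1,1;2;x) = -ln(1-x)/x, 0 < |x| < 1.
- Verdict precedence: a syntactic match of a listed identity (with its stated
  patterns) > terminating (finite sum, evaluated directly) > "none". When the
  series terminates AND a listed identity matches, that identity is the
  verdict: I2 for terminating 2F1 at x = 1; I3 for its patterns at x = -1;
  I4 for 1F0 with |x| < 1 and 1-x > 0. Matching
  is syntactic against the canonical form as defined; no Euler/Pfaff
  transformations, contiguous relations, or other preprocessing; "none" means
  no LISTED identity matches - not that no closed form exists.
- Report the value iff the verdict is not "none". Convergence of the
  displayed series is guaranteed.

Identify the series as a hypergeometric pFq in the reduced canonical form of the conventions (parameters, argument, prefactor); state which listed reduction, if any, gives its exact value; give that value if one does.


x = \frac{1}{5} here; the reduced form reads 2F1, upper {-\frac{4}{3}, \frac{2}{5}}, lower {\frac{3}{4}}, C = 10. Verdict: none - at argument \frac{1}{5} the multisets {-\frac{4}{3}, \frac{2}{5}} ; {\frac{3}{4}} match no listed identity.

Structural cue: x = \frac{1}{5} and the parameter 1/2 appears in both the upper and lower lists and cancels.
Adjacent-term ratio: r(k) = \frac{1}{5} * (k-\frac{4}{3}) (k+\frac{2}{5}) / [(k+\frac{3}{4}) (k+1)] - rational; roots negated = parameters, x = \frac{1}{5}, C = 10.


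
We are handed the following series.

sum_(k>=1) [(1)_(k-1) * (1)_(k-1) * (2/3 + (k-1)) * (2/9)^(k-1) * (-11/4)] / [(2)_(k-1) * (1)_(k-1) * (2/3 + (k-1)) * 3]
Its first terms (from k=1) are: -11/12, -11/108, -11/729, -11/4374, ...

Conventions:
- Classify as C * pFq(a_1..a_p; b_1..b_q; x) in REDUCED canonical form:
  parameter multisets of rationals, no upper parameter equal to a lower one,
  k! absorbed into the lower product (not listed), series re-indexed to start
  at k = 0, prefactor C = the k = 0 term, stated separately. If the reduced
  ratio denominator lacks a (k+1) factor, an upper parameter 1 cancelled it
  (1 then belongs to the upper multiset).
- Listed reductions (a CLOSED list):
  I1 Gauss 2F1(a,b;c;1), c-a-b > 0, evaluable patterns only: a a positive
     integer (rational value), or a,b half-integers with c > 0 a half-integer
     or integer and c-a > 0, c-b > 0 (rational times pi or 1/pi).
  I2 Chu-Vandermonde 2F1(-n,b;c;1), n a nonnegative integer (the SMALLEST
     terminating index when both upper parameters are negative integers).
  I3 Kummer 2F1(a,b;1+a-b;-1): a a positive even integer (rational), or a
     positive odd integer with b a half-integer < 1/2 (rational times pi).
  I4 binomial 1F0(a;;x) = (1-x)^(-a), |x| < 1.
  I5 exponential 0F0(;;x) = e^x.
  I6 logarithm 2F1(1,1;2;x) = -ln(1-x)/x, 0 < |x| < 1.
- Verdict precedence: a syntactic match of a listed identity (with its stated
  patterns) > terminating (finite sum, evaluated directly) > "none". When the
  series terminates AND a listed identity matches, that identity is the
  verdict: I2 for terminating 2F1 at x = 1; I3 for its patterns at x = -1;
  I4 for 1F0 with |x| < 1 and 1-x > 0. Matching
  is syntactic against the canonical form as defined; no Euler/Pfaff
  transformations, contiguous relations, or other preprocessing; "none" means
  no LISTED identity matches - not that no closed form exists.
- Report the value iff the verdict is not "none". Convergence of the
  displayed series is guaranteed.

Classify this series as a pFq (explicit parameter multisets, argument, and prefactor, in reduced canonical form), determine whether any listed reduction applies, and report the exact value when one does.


Canonical form: C = -11/12 times 2F1 with upper {1, 1}, lower {2}, x = 2/9. Verdict (x = 2/9): logarithm (I6) applies (the logarithm: parameters (1,1;2), x = 2/9). Its exact value is (33/8) * ln(7/9).

Structural cue: t_0 = -11/12 here, and the constant factors (prefactor -11/12) combine into one prefactor.
Consecutive-term ratio: r(k) = (2/9) * (k+1) (k+1) / [(k+2) (k+1)] - rational; roots negated = parameters, x = (2/9), C = -11/12.


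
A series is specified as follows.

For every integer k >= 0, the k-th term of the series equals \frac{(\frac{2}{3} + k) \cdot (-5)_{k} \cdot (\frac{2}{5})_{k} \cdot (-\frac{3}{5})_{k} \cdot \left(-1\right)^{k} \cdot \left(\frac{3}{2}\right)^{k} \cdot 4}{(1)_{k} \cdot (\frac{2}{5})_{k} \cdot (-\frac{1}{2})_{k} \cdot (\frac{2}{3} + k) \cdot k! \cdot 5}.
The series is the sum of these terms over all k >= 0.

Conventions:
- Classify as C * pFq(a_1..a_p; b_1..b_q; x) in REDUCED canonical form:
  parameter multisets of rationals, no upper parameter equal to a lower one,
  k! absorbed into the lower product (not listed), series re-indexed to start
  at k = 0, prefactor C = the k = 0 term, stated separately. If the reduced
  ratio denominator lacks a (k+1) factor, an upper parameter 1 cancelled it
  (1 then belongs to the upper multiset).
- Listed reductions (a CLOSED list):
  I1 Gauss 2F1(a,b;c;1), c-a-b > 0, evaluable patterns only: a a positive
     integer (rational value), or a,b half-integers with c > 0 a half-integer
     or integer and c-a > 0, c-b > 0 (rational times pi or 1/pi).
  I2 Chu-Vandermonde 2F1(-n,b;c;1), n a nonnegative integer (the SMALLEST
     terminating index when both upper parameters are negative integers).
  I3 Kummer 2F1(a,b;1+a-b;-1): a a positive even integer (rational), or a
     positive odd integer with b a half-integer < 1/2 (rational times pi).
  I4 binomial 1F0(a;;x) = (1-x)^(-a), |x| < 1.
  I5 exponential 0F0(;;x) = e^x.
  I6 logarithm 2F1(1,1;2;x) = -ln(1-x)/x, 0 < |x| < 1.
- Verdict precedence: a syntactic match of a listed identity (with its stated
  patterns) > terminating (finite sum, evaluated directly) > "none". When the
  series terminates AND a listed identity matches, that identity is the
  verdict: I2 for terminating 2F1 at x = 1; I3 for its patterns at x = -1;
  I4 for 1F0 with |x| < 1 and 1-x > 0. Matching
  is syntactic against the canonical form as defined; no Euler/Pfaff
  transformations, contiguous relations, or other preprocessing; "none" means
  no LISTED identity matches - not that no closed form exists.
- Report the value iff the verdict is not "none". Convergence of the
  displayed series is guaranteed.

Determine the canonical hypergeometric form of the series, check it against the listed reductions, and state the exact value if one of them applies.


First insight: with t_0 = \frac{4}{5}, k + 2/3 divides numerator and denominator alike; prefactor 4/5 after cancelling.
Consecutive-term ratio: r(k) = -\frac{3}{2} * (k-5) (k-\frac{3}{5}) / [(k-\frac{1}{2}) (k+1) (k+1)] - poly over poly, x = -\frac{3}{2} from leading terms; C = \frac{4}{5} at k = 0.

Canonical form: C = \frac{4}{5} times 2F2 with upper {-5, -\frac{3}{5}}, lower {-\frac{1}{2}, 1}, x = -\frac{3}{2}. Verdict: terminating. With -5 upstairs the series is a 6-term polynomial sum; evaluated term by term. Exact value: \frac{8375024}{390625}.


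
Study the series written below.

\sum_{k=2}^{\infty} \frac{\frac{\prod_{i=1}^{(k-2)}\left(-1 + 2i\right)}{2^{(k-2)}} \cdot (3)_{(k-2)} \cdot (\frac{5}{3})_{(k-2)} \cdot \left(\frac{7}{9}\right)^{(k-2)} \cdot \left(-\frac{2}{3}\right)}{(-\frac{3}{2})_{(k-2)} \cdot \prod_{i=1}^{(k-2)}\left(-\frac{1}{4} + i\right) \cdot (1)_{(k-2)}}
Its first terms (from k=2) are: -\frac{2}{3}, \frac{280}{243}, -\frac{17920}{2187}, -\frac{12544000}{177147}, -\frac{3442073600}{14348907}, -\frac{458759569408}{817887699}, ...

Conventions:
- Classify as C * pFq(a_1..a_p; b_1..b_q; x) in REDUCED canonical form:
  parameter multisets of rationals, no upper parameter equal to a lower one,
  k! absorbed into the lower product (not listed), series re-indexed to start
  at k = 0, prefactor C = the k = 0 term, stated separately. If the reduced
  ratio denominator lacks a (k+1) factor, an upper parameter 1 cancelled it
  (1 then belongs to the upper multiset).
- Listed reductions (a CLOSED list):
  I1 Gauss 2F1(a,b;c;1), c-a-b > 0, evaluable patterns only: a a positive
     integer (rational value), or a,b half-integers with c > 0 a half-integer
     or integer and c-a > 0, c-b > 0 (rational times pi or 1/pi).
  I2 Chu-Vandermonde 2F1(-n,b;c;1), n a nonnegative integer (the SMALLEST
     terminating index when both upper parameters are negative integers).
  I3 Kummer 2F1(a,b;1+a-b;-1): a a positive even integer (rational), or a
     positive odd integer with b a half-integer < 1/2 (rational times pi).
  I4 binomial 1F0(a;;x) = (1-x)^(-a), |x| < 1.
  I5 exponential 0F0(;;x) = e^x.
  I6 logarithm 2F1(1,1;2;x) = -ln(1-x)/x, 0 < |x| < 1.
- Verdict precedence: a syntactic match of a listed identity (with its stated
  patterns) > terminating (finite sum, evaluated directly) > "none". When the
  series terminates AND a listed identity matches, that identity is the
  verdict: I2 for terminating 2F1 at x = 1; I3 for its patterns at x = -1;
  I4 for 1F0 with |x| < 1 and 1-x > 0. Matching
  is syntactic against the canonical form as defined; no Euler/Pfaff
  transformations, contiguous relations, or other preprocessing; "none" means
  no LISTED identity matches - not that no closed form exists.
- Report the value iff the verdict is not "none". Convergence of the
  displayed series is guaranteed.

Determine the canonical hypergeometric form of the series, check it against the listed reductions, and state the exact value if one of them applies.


Prefactor -\frac{2}{3}, argument \frac{7}{9}: 3F2 with upper {\frac{1}{2}, \frac{5}{3}, 3} over lower {-\frac{3}{2}, \frac{3}{4}}. Verdict: none. No listed pattern accepts 3F2(\frac{1}{2}, \frac{5}{3}, 3; -\frac{3}{2}, \frac{3}{4}; \frac{7}{9}).

Key step: t_0 being -\frac{2}{3}, the lower running product (C = -2/3, x = 7/9) is a rising factorial.
Consecutive-term ratio: r(k) = \frac{7}{9} * (k+\frac{1}{2}) (k+\frac{5}{3}) (k+3) / [(k-\frac{3}{2}) (k+\frac{3}{4}) (k+1)] - rational in k, leading ratio \frac{7}{9}; with t_0 = -\frac{2}{3}, classification follows.


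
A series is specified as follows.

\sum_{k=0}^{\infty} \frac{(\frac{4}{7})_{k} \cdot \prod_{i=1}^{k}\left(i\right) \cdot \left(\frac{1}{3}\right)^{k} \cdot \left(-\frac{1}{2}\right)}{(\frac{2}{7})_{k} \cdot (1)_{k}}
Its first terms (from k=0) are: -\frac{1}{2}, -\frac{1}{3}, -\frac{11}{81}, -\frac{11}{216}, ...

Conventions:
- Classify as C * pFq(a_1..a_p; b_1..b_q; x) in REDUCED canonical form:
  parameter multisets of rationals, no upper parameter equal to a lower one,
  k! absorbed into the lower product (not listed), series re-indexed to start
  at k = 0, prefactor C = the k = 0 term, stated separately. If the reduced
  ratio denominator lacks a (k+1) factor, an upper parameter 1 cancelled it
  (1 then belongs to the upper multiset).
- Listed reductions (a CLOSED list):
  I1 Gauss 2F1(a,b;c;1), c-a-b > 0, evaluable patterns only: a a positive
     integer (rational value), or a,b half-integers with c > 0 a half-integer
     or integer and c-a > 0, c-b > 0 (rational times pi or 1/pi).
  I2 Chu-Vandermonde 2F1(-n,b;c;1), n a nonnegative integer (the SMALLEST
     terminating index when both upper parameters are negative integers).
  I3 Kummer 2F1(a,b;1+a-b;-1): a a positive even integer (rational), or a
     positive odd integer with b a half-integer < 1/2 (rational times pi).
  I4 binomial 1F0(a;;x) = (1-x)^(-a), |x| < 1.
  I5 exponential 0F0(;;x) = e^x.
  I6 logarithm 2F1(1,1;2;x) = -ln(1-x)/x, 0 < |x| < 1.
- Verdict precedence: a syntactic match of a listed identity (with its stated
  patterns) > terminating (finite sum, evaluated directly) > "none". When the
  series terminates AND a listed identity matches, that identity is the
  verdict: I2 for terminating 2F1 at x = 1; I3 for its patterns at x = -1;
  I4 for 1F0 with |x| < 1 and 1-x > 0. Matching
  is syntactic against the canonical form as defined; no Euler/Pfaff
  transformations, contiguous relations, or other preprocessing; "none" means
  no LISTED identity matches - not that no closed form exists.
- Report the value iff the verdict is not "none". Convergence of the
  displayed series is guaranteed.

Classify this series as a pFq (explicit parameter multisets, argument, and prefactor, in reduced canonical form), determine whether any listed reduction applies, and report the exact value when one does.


This is -\frac{1}{2} * 2F1(\frac{4}{7}, 1; \frac{2}{7}; \frac{1}{3}) in reduced canonical form. Verdict: no listed reduction: x = \frac{1}{3} and upper {\frac{4}{7}, 1} fail every I1-I6 pattern.

Structural cue: t_0 = -\frac{1}{2} here, and the running product (C = -1/2, x = 1/3) telescopes to a rising factorial.
Step ratio: r(k) = \frac{1}{3} * (k+\frac{4}{7}) (k+1) / [(k+\frac{2}{7}) (k+1)] ; factor over Q: parameters, x = \frac{1}{3}, and C = -\frac{1}{2}.


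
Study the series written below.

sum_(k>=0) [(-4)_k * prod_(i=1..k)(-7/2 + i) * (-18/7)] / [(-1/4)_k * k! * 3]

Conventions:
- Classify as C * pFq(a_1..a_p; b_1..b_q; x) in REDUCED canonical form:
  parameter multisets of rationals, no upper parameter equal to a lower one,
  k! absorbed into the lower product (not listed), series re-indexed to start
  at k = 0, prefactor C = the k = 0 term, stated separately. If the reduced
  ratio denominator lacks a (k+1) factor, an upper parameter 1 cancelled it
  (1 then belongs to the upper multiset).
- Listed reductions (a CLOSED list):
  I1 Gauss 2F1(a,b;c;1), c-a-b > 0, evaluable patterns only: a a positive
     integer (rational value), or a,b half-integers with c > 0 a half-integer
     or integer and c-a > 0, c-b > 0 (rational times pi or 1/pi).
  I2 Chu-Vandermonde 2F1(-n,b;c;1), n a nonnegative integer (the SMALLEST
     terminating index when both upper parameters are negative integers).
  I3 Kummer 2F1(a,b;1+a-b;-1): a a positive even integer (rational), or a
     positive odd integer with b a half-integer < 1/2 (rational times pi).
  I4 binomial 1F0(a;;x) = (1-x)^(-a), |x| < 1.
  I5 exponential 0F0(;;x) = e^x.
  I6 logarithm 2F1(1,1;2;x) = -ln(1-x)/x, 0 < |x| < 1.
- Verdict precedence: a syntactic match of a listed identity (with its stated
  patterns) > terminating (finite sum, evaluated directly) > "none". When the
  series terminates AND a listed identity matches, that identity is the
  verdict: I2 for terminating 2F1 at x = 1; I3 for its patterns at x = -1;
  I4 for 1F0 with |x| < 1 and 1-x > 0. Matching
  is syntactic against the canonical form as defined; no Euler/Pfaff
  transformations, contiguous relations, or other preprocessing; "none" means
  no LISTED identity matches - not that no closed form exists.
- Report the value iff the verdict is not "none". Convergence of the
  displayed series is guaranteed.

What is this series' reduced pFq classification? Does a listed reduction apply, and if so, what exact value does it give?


Prefactor -6/7, argument 1: 2F1 with upper {-4, -5/2} over lower {-1/4}. Verdict: Vandermonde's identity (I2) applies (terminating 2F1 at x = 1 with n = 4, b = -5/2, c = -1/4). Its exact value is 11934/77.

Key step: from the first term -6/7: the constant factors (C = -6/7, x = 1) combine into one prefactor.
Step ratio: r(k) = 1 * (k-4) (k-5/2) / [(k-1/4) (k+1)] - poly over poly, x = 1 from leading terms; C = -6/7 at k = 0.
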